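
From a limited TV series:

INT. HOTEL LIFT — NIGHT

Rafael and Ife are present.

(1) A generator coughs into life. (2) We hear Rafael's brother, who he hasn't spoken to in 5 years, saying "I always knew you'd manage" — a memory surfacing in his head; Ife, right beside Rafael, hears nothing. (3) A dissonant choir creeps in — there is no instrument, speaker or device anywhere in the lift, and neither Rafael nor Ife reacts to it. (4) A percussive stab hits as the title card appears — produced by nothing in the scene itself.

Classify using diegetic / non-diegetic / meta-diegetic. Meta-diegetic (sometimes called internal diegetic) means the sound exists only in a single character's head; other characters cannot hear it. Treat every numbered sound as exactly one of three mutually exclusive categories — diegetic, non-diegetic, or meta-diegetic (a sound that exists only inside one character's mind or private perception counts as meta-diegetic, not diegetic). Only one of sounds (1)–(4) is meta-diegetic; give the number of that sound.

2

(1) a generator is a real object/event in the scene's world → diegetic.
(2) a remembered line, private to Rafael — not present in the room, not audible to Ife → meta-diegetic.
Sound (3): score with no on-screen or off-screen source; it exists for the audience alone, so non-diegetic.
(4) it's a sound-design accent with no in-world source; no one in the scene can hear it → non-diegetic.
Only (2) is meta-diegetic.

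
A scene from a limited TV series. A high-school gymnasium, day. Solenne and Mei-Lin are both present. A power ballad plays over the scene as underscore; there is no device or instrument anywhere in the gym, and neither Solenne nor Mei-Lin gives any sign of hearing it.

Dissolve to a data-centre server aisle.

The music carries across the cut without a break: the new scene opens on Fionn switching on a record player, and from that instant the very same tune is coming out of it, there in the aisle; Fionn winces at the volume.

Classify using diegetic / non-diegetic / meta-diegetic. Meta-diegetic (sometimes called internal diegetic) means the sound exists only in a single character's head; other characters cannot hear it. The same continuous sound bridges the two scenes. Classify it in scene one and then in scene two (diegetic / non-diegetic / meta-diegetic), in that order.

Scene one: there's no in-world source anywhere and no character hears it — underscore for the audience only → non-diegetic.
Scene two: once Fionn turns on a record player, the music has a real source in the story world and Fionn reacts to it → diegetic.

non-diegetic, diegetic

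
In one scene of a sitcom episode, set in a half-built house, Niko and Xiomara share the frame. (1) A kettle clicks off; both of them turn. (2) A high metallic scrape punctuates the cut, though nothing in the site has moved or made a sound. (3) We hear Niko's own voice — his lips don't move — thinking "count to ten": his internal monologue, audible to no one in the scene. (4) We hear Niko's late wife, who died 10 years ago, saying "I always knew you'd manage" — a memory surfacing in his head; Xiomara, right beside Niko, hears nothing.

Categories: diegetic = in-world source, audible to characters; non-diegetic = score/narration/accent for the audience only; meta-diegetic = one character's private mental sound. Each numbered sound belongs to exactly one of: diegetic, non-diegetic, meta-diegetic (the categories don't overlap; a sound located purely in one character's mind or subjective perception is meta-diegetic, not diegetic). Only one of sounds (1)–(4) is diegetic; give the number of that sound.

(1) is diegetic: an in-world source (a kettle); characters could hear it.
(2) nothing in the scene produces it; it's an accent added for the audience → non-diegetic.
Sound (3): it's Niko's unspoken thought, heard only by the audience via his subjectivity, so meta-diegetic.
(4) it's Niko's recollection rendered as sound; the other character can't hear it → meta-diegetic.
Only (1) is diegetic.

1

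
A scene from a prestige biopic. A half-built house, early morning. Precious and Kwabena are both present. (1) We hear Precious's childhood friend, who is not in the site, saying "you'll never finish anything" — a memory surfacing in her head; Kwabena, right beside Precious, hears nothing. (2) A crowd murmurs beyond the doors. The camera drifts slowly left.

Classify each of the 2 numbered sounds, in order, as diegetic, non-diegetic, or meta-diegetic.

meta-diegetic, diegetic

Sound (1): a remembered line, private to Precious — not present in the room, not audible to Kwabena, so meta-diegetic.
(2) is diegetic: a crowd is part of the location's real environment.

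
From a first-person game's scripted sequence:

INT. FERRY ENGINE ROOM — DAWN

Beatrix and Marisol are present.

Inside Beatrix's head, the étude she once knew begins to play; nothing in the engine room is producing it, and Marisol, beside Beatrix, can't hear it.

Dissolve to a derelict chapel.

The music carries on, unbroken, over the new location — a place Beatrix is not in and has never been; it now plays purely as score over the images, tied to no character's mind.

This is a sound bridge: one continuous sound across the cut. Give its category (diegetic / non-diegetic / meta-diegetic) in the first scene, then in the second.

meta-diegetic, non-diegetic

Scene one: the music exists only inside Beatrix's mind; Marisol can't hear it → meta-diegetic.
Scene two: it's detached from Beatrix entirely and plays over unrelated images with no in-world source — conventional underscore → non-diegetic.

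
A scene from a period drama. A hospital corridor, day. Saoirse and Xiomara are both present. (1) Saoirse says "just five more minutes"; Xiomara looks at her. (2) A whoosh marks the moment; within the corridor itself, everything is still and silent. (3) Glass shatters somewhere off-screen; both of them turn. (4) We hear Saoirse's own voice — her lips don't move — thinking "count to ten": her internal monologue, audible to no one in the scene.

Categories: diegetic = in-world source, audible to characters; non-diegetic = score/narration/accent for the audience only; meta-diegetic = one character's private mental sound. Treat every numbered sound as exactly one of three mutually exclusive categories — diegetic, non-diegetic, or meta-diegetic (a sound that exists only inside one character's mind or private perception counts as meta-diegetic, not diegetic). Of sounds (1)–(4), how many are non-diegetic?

(1) spoken by a character present in the story world → diegetic.
Sound (2): it's a sound-design accent with no in-world source; no one in the scene can hear it, so non-diegetic.
(3) is diegetic: an in-world source (glass); characters could hear it.
Sound (4): Saoirse's thought-voice: a private mental sound no other character can hear, so meta-diegetic.
Non-diegetic: (2) — that's 1.

1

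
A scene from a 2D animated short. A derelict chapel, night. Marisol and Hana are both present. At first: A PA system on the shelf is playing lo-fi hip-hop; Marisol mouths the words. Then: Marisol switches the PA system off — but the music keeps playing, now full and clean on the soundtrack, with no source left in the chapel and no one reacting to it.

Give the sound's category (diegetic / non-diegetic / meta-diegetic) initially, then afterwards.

diegetic, non-diegetic

Initially: a PA system is a real in-scene source and Marisol reacts to it → diegetic.
Afterwards: there is no longer any in-world source and no one can hear it — it has become underscore → non-diegetic.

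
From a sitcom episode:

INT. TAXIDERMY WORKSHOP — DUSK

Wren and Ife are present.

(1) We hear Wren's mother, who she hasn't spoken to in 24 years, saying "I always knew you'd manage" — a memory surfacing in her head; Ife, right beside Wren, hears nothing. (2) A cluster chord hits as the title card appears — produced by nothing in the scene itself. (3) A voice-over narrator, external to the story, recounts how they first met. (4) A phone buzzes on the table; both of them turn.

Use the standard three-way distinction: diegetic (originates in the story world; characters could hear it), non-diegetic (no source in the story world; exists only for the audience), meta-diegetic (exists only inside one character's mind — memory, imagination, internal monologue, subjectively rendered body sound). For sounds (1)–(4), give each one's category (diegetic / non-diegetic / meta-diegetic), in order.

meta-diegetic, non-diegetic, non-diegetic, diegetic

(1) is meta-diegetic: it's Wren's recollection rendered as sound; the other character can't hear it.
Sound (2): nothing in the scene produces it; it's an accent added for the audience, so non-diegetic.
(3) is non-diegetic: external voice-over — not a character, not heard by anyone in the scene.
Sound (4): an in-world source (a phone); characters could hear it, so diegetic.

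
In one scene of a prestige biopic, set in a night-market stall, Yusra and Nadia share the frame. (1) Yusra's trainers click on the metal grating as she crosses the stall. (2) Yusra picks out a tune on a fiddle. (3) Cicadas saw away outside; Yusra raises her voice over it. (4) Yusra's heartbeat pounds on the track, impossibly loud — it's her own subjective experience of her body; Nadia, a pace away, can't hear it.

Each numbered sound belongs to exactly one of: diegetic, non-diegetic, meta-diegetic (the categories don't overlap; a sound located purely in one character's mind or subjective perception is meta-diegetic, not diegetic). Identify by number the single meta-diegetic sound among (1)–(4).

4

Sound (1): Yusra's footsteps are produced in the story world, so diegetic.
(2) a character is playing a fiddle on screen → diegetic.
(3) is diegetic: ambient/room sound belonging to the story's physical space.
(4) point-of-audition from inside Yusra's body; not a sound in the room → meta-diegetic.
Only (4) is meta-diegetic.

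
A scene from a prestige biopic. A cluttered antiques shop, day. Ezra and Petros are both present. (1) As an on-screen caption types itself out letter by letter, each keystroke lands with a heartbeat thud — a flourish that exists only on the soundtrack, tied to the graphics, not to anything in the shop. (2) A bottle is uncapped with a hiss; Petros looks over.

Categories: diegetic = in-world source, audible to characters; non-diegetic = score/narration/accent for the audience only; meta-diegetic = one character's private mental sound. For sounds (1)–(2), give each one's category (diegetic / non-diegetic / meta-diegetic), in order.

non-diegetic, diegetic

(1) is non-diegetic: it accompanies on-screen graphics, not anything inside the story world.
(2) is diegetic: the sound comes from a bottle physically present in the location.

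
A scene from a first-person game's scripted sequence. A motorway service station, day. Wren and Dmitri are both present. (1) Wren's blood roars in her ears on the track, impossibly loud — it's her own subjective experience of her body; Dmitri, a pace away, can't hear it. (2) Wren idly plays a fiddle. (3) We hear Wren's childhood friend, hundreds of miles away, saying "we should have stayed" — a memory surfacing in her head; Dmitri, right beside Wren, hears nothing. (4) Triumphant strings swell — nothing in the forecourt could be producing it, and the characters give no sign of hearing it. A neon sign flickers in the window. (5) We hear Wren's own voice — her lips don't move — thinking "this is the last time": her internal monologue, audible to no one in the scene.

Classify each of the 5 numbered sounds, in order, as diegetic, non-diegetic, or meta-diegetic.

(1) point-of-audition from inside Wren's body; not a sound in the room → meta-diegetic.
Sound (2): Wren is producing the music live, in the story world, so diegetic.
(3) is meta-diegetic: it's Wren's recollection rendered as sound; the other character can't hear it.
(4) score with no on-screen or off-screen source; it exists for the audience alone → non-diegetic.
(5) it's Wren's unspoken thought, heard only by the audience via her subjectivity → meta-diegetic.

meta-diegetic, diegetic, meta-diegetic, non-diegetic, meta-diegetic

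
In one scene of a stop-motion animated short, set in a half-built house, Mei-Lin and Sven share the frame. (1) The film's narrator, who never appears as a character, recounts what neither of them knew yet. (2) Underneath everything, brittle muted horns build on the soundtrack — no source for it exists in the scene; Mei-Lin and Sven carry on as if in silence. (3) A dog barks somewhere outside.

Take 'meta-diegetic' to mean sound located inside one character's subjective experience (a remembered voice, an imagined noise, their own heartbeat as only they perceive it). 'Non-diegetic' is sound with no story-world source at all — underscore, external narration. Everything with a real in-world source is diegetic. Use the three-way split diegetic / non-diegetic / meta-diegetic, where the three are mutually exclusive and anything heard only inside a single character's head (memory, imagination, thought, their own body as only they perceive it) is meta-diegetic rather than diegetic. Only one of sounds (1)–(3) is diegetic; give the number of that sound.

3

(1) is non-diegetic: the narrator exists outside the story world, addressing only the audience.
(2) nothing in the site produces it and the characters don't hear it — pure soundtrack → non-diegetic.
Sound (3): an in-world source (a dog); characters could hear it, so diegetic.
Only (3) is diegetic.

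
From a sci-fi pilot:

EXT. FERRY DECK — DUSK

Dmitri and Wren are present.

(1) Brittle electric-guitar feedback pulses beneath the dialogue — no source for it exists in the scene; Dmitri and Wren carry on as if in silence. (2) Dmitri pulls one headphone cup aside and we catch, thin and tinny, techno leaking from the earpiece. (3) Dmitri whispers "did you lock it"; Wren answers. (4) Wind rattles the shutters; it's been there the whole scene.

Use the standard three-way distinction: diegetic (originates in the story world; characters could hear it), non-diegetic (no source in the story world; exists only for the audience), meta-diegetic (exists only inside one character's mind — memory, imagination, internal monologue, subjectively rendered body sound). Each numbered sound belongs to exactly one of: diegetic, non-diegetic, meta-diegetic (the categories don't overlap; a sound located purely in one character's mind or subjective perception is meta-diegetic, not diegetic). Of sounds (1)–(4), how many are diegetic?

Sound (1): nothing in the deck produces it and the characters don't hear it — pure soundtrack, so non-diegetic.
(2) is diegetic: the earpiece is a real device on Dmitri's head — source music.
(3) on-screen dialogue — Dmitri speaks and Wren is there to hear → diegetic.
(4) ambient/room sound belonging to the story's physical space → diegetic.
So 3 of the 4 are diegetic: (2), (3), (4).

3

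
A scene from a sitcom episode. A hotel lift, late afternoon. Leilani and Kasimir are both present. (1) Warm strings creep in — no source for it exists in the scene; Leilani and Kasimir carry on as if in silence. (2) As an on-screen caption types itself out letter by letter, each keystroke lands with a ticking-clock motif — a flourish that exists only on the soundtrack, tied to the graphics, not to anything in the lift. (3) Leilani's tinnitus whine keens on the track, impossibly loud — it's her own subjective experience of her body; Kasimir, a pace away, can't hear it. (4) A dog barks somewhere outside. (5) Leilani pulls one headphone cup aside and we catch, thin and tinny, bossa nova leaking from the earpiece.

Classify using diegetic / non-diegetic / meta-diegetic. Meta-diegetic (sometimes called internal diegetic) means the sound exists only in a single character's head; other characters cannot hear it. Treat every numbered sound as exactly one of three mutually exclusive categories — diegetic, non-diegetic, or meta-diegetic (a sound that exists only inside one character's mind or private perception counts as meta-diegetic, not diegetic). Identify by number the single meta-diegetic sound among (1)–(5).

3

Sound (1): it has no source in the story world and no character can hear it — it's underscore, so non-diegetic.
Sound (2): it accompanies on-screen graphics, not anything inside the story world, so non-diegetic.
(3) a subjective body sound — Leilani's private perception, inaudible to Kasimir → meta-diegetic.
(4) is diegetic: an in-world source (a dog); characters could hear it.
(5) the headphones are an on-screen source → diegetic.
Only (3) is meta-diegetic.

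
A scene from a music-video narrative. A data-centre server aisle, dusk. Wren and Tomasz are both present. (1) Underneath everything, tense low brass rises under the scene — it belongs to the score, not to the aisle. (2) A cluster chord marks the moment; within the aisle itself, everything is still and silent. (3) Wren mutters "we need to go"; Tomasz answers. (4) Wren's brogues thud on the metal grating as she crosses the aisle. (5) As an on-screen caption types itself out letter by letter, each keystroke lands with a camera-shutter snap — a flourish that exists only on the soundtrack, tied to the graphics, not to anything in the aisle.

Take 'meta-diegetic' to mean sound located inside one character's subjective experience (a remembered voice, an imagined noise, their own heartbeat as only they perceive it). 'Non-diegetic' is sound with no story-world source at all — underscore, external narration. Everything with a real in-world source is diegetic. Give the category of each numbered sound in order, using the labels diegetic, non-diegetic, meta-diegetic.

(1) is non-diegetic: nothing in the aisle produces it and the characters don't hear it — pure soundtrack.
(2) is non-diegetic: an editorial stinger — it belongs to the cut, not the story world.
(3) is diegetic: spoken by a character present in the story world.
(4) Wren's footsteps are produced in the story world → diegetic.
(5) sound married to a title/caption — outside the diegesis by definition → non-diegetic.

non-diegetic, non-diegetic, diegetic, diegetic, non-diegetic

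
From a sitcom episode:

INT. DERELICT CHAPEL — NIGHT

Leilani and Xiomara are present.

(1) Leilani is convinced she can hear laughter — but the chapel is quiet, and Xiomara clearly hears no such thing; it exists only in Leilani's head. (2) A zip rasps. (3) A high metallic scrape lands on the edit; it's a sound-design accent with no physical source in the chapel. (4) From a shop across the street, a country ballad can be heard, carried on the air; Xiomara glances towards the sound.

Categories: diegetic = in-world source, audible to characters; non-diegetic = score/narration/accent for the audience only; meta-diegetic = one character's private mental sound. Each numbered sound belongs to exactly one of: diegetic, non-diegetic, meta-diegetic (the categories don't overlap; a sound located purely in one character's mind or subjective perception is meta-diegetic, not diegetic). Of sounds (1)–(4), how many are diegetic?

2

(1) subjective to Leilani: the chapel is silent and Xiomara hears nothing → meta-diegetic.
Sound (2): a zip is a real object/event in the scene's world, so diegetic.
(3) nothing in the scene produces it; it's an accent added for the audience → non-diegetic.
Sound (4): the music has an off-screen but real-world source and a character hears it, so diegetic.
So 2 of the 4 are diegetic: (2), (4).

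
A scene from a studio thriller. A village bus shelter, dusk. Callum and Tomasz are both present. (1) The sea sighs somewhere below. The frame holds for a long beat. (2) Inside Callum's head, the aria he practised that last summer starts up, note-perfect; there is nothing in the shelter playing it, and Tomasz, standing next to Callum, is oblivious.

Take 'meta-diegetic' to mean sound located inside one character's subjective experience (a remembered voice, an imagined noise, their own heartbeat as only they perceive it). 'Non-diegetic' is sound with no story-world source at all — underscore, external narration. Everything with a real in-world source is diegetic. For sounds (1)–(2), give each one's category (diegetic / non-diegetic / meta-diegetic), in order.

(1) ambient/room sound belonging to the story's physical space → diegetic.
(2) the music is a memory playing inside Callum's mind alone; no real-world source, Tomasz can't hear it → meta-diegetic.

diegetic, meta-diegetic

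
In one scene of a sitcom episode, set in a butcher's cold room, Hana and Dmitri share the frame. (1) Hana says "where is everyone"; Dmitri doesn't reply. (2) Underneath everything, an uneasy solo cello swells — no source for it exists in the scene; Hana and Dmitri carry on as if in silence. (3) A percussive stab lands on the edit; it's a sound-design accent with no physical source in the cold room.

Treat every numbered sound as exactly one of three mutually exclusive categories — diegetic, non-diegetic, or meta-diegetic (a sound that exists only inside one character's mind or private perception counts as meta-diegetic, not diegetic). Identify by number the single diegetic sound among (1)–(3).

1

(1) is diegetic: on-screen dialogue — Hana speaks and Dmitri is there to hear.
Sound (2): score with no on-screen or off-screen source; it exists for the audience alone, so non-diegetic.
(3) nothing in the scene produces it; it's an accent added for the audience → non-diegetic.
Only (1) is diegetic.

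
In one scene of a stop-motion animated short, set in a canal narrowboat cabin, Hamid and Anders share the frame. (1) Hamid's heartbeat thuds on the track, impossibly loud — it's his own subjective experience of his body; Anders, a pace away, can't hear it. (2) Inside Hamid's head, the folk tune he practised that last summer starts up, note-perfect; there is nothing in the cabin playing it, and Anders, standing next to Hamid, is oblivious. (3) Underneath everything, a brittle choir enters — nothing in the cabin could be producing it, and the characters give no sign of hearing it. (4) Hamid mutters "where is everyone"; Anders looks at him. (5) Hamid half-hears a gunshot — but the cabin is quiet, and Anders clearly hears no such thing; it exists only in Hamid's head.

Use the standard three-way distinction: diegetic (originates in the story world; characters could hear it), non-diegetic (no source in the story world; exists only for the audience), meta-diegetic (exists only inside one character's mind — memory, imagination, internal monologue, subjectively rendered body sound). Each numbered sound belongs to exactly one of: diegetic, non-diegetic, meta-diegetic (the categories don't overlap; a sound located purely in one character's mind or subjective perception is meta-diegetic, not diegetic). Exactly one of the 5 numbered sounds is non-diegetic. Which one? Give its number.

Sound (1): it's Hamid's internal bodily sensation rendered as sound; only Hamid 'hears' it, so meta-diegetic.
Sound (2): remembered music, private to Hamid — Anders is oblivious because it isn't in the room, so meta-diegetic.
(3) score with no on-screen or off-screen source; it exists for the audience alone → non-diegetic.
(4) Hamid is a character speaking aloud in the scene → diegetic.
(5) is meta-diegetic: Hamid alone 'hears' it — an imagined sound, not present in the space.
Only (3) is non-diegetic.

3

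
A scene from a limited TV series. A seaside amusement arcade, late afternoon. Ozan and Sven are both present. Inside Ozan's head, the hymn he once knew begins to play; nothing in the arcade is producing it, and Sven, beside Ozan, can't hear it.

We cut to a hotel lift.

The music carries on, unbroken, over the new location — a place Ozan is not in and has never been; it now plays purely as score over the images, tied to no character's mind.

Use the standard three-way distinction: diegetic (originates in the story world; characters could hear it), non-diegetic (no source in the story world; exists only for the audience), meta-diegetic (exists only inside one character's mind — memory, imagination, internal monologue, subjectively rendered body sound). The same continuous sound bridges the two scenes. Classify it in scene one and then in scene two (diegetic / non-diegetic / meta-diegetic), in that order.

meta-diegetic, non-diegetic

Scene one: the music exists only inside Ozan's mind; Sven can't hear it → meta-diegetic.
Scene two: it's detached from Ozan entirely and plays over unrelated images with no in-world source — conventional underscore → non-diegetic.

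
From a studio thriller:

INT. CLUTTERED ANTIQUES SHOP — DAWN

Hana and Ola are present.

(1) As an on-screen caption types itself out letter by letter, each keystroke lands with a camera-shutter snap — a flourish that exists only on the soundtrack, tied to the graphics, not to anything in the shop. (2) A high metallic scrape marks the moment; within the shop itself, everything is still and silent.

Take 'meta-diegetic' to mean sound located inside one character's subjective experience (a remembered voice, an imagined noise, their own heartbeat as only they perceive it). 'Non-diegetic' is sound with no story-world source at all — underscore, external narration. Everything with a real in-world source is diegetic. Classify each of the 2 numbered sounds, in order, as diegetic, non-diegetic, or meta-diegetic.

Sound (1): it accompanies on-screen graphics, not anything inside the story world, so non-diegetic.
(2) is non-diegetic: an editorial stinger — it belongs to the cut, not the story world.

non-diegetic, non-diegetic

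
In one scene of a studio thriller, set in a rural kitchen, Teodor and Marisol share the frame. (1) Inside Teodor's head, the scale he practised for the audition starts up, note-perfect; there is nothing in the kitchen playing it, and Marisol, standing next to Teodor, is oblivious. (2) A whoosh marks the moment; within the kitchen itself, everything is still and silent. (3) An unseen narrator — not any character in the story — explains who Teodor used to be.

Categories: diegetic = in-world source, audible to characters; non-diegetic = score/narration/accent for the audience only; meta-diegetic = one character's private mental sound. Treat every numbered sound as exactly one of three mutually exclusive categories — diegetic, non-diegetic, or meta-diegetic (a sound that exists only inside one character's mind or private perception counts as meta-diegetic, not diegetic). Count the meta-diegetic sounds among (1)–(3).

Sound (1): the music is a memory playing inside Teodor's mind alone; no real-world source, Marisol can't hear it, so meta-diegetic.
Sound (2): nothing in the scene produces it; it's an accent added for the audience, so non-diegetic.
Sound (3): external voice-over — not a character, not heard by anyone in the scene, so non-diegetic.
So 1 of the 3 is meta-diegetic: (1).

1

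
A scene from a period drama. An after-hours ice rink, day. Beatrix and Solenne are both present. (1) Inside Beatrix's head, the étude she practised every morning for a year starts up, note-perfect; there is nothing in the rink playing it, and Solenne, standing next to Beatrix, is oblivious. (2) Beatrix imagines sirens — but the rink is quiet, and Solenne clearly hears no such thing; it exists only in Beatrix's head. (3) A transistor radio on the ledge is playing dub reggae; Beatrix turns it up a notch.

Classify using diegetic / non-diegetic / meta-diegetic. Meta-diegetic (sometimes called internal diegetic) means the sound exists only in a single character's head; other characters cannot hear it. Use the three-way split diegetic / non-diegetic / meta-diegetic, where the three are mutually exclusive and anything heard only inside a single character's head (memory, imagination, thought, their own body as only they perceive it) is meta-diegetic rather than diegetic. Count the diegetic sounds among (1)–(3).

(1) is meta-diegetic: remembered music, private to Beatrix — Solenne is oblivious because it isn't in the room.
(2) subjective to Beatrix: the rink is silent and Solenne hears nothing → meta-diegetic.
(3) is diegetic: the music comes from an on-screen device that Beatrix responds to.
Diegetic: (3) — that's 1.

1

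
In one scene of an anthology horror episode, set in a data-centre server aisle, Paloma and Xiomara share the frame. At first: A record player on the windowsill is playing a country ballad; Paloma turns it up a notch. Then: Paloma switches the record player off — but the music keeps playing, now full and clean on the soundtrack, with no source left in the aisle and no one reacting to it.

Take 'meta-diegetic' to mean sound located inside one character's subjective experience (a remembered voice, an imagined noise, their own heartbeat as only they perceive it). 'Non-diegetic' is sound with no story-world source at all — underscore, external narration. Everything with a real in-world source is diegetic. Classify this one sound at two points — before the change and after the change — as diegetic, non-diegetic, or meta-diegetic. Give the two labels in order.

diegetic, non-diegetic

Before the change: a record player is a real in-scene source and Paloma reacts to it → diegetic.
After the change: there is no longer any in-world source and no one can hear it — it has become underscore → non-diegetic.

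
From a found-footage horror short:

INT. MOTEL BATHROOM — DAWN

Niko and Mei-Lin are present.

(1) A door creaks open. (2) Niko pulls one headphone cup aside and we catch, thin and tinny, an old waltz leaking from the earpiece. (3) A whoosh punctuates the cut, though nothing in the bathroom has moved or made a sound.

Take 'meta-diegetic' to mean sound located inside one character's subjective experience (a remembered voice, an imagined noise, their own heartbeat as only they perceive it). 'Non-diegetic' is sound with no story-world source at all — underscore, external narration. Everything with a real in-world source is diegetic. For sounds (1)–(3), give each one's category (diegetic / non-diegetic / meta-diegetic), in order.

diegetic, diegetic, non-diegetic

Sound (1): a door is a real object/event in the scene's world, so diegetic.
(2) it's leaking from a physical pair of headphones in the scene → diegetic.
(3) nothing in the scene produces it; it's an accent added for the audience → non-diegetic.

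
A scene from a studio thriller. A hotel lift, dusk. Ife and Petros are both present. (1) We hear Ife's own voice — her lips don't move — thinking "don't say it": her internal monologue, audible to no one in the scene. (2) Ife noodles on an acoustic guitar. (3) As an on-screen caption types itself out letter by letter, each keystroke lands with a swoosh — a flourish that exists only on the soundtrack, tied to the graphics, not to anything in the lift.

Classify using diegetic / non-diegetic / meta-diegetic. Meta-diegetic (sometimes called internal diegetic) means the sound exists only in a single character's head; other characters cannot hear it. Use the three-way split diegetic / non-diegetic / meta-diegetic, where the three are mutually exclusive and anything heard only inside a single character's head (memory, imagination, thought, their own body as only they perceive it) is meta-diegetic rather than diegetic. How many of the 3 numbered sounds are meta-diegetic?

(1) is meta-diegetic: Ife's thought-voice: a private mental sound no other character can hear.
(2) is diegetic: the instrument and the performer are both in the scene.
(3) the caption isn't part of the story world, so neither is the sound tied to it → non-diegetic.
Meta-diegetic: (1) — that's 1.

1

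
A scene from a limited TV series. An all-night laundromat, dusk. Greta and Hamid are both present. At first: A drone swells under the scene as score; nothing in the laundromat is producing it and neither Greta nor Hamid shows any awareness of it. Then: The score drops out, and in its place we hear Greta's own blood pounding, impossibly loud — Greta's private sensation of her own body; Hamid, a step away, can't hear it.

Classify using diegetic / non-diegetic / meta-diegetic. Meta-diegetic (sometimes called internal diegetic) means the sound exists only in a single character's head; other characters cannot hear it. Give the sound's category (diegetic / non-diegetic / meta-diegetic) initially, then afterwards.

Initially: underscore with no in-world source, inaudible to the characters → non-diegetic.
Afterwards: the body sound is Greta's subjective perception alone — Hamid can't hear it → meta-diegetic.

non-diegetic, meta-diegetic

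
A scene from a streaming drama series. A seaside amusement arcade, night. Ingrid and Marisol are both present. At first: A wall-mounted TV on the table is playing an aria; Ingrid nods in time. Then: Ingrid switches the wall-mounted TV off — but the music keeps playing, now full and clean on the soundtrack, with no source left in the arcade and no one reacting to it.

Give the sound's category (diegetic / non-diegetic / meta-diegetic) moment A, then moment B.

Moment A: a wall-mounted TV is a real in-scene source and Ingrid reacts to it → diegetic.
Moment B: there is no longer any in-world source and no one can hear it — it has become underscore → non-diegetic.

diegetic, non-diegetic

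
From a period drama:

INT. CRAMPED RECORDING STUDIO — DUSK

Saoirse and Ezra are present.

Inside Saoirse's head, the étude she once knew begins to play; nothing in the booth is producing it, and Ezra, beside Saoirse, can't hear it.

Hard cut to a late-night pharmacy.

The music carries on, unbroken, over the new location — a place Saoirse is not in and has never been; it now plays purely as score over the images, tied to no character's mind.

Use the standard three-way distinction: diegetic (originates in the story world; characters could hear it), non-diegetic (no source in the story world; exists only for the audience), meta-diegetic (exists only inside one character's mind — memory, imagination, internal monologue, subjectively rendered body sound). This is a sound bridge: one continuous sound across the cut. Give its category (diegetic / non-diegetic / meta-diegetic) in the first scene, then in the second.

Scene one: the music exists only inside Saoirse's mind; Ezra can't hear it → meta-diegetic.
Scene two: it's detached from Saoirse entirely and plays over unrelated images with no in-world source — conventional underscore → non-diegetic.

meta-diegetic, non-diegetic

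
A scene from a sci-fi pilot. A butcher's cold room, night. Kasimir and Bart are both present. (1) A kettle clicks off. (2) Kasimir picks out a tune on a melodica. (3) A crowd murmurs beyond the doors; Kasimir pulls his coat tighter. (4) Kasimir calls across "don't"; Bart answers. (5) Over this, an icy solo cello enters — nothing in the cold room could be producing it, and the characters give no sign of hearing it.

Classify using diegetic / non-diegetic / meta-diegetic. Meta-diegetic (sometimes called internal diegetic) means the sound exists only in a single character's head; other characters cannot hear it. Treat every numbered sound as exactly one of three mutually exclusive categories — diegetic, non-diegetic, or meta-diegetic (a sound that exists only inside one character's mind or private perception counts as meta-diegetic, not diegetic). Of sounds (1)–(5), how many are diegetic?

4

(1) a kettle is a real object/event in the scene's world → diegetic.
Sound (2): a character is playing a melodica on screen, so diegetic.
(3) is diegetic: a crowd is part of the location's real environment.
(4) Kasimir is a character speaking aloud in the scene → diegetic.
(5) is non-diegetic: score with no on-screen or off-screen source; it exists for the audience alone.
So 4 of the 5 are diegetic: (1), (2), (3), (4).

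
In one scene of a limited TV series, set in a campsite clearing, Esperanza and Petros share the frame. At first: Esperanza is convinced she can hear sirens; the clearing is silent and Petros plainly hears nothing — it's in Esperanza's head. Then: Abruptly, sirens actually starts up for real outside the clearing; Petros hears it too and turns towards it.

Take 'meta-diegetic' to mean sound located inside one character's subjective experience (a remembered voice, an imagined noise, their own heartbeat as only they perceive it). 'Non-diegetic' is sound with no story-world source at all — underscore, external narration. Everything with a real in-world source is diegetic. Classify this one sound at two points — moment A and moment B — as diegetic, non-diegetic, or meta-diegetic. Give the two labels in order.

Moment A: only Esperanza 'hears' it — imagined, in her mind → meta-diegetic.
Moment B: now there's a real external source and Petros hears it too — in the story world → diegetic.

meta-diegetic, diegetic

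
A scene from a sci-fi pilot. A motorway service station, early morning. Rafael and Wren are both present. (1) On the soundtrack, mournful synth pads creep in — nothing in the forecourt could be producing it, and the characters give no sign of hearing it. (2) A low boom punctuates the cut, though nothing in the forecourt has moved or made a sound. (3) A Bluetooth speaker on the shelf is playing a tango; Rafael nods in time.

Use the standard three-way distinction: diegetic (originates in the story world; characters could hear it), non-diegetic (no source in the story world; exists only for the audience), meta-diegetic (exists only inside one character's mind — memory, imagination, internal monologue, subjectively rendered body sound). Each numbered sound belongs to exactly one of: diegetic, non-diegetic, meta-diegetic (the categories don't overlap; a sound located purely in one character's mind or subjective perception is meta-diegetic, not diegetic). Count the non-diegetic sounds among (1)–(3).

2

Sound (1): nothing in the forecourt produces it and the characters don't hear it — pure soundtrack, so non-diegetic.
(2) nothing in the scene produces it; it's an accent added for the audience → non-diegetic.
Sound (3): the music comes from an on-screen device that Rafael responds to, so diegetic.
So 2 of the 3 are non-diegetic: (1), (2).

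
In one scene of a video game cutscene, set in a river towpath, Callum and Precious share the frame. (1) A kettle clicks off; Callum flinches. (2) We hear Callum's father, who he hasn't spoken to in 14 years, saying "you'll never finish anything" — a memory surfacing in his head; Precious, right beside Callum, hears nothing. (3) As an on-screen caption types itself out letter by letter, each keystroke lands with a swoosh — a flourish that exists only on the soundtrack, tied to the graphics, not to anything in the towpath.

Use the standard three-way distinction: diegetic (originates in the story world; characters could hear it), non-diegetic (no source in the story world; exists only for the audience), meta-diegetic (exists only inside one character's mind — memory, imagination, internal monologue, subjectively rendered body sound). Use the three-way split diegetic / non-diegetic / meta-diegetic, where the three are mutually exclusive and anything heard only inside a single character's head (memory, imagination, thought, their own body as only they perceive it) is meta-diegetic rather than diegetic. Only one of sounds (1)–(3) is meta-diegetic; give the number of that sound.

(1) is diegetic: the sound comes from a kettle physically present in the location.
(2) the voice is a memory playing only inside Callum's mind; Precious can't hear it → meta-diegetic.
(3) the caption isn't part of the story world, so neither is the sound tied to it → non-diegetic.
Only (2) is meta-diegetic.

2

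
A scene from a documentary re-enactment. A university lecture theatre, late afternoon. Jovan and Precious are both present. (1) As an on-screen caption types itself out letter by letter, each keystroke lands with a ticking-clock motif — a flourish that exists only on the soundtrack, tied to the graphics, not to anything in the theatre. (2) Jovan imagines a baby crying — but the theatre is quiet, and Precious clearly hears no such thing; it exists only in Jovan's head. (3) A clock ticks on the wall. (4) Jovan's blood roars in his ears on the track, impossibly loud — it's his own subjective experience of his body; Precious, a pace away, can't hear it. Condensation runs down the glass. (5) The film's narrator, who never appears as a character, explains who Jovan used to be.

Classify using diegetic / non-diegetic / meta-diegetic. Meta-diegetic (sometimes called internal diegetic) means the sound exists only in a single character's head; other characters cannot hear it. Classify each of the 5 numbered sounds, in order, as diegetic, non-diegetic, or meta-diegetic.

non-diegetic, meta-diegetic, diegetic, meta-diegetic, non-diegetic

Sound (1): the caption isn't part of the story world, so neither is the sound tied to it, so non-diegetic.
(2) the sound is imagined by Jovan; nothing in the story world is producing it and Precious can't hear it → meta-diegetic.
(3) is diegetic: the sound comes from a clock physically present in the location.
(4) a subjective body sound — Jovan's private perception, inaudible to Precious → meta-diegetic.
(5) is non-diegetic: commentary laid over the scene from outside the fiction.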